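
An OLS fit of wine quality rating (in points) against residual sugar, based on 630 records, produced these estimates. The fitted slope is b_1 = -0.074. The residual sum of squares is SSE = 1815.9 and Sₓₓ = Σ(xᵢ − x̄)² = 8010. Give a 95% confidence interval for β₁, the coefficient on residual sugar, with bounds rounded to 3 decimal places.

(-0.111, -0.037)

MSE = SSE/(n − 2) = 1815.9/628 = 2.89156.
SE(b_1) = √(MSE/Sₓₓ) = √(2.89156/8010) = 0.0189998.
df = n − 2 = 628.
t* = t_{0.025, 628} = 1.963749.
Margin = t* × SE = 1.963749 × 0.0189998 = 0.03731.
CI: -0.074 ± 0.03731 → (-0.111, -0.037).
With 95% confidence, each one-unit increase in residual sugar is associated with a change of between -0.111 and -0.037 points in wine quality rating.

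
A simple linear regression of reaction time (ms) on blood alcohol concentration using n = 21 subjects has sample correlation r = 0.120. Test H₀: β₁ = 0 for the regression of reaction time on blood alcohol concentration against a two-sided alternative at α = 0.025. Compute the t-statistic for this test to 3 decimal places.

t = 0.527

t = r·√(n − 2)/√(1 − r²) = 0.120·√19/√0.9856 = 0.527.
df = n − 2 = 19.
Two-sided p ≈ 0.6044, which is ≥ 0.025, so fail to reject H₀.
The data do not give significant evidence of a linear association between blood alcohol concentration and reaction time.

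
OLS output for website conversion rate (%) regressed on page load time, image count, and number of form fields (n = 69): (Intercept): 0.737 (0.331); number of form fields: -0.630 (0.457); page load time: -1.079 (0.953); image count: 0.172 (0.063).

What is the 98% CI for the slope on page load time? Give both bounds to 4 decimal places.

(-3.3520, 1.1940)

Read off: b = -1.079, SE = 0.953 for page load time.
df = n − k − 1 = 69 − 3 − 1 = 65.
t* = t_{0.01, 65} = 2.385097.
Margin = t* × SE = 2.385097 × 0.953 = 2.272997.
CI: -1.079 ± 2.272997 → (-3.3520, 1.1940).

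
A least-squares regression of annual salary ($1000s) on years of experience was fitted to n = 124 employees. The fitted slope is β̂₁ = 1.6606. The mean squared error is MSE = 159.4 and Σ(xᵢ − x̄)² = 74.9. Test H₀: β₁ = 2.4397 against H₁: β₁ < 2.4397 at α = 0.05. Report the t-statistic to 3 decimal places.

t = -0.534

SE(β̂₁) = √(MSE/Sₓₓ) = √(159.4/74.9) = 1.45883.
t = (1.6606 − 2.4397) / 1.45883 = -0.534.
df = n − 2 = 122.
One-sided p ≈ 0.2971, which is ≥ 0.05, so fail to reject H₀.
The data do not give significant evidence that the true slope on years of experience is below 2.4397 $1000s per unit.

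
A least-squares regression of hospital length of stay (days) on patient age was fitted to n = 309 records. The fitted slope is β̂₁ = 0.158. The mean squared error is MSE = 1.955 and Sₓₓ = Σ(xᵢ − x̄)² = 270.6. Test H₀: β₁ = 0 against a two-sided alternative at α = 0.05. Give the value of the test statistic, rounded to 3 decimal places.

SE(β̂₁) = √(MSE/Sₓₓ) = √(1.955/270.6) = 0.0849982.
t = 0.158 / 0.0849982 = 1.859.
df = n − 2 = 307.
Two-sided p ≈ 0.0640, which is ≥ 0.05, so fail to reject H₀.
The data do not give significant evidence of an association between patient age and hospital length of stay.

t = 1.859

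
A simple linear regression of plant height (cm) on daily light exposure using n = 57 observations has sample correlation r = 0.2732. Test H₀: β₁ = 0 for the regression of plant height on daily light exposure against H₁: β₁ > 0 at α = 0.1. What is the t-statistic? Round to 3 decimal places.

t = r·√(n − 2)/√(1 − r²) = 0.2732·√55/√0.925362 = 2.106.
df = n − 2 = 55.
One-sided p ≈ 0.0199, which is < 0.1, so reject H₀.
There is evidence of a linear association between daily light exposure and plant height.

t = 2.106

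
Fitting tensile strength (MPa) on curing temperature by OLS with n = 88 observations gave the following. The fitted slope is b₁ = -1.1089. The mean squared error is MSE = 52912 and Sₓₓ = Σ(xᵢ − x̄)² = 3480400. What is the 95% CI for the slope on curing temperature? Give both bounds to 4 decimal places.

(-1.3540, -0.8638)

SE(b₁) = √(MSE/Sₓₓ) = √(52912/3480400) = 0.1233.
df = n − 2 = 86.
t* = t_{0.025, 86} = 1.987934.
Margin = t* × SE = 1.987934 × 0.1233 = 0.245112.
CI: -1.1089 ± 0.245112 → (-1.3540, -0.8638).
With 95% confidence, each one-unit increase in curing temperature is associated with a change of between -1.3540 and -0.8638 MPa in tensile strength.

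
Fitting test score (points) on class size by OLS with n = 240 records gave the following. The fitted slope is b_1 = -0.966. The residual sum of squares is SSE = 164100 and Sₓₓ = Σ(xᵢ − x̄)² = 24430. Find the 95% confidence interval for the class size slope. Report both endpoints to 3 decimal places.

(-1.297, -0.635)

MSE = SSE/(n − 2) = 164100/238 = 689.496.
SE(b_1) = √(MSE/Sₓₓ) = √(689.496/24430) = 0.167998.
df = n − 2 = 238.
t* = t_{0.025, 238} = 1.969982.
Margin = t* × SE = 1.969982 × 0.167998 = 0.33095.
CI: -0.966 ± 0.33095 → (-1.297, -0.635).
With 95% confidence, each one-unit increase in class size is associated with a change of between -1.297 and -0.635 points in test score.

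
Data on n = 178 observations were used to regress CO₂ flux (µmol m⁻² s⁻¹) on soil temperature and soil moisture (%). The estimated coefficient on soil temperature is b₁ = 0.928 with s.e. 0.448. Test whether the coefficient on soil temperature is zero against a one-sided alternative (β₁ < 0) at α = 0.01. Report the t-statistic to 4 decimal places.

H₀: β₁ = 0 vs H₁: β₁ < 0.
t = (b₁ − β₁⁰)/SE = 0.928 / 0.448 = 2.0714.
df = n − k − 1 = 178 − 2 − 1 = 175.
One-sided p ≈ 0.9801, which is ≥ 0.01, so fail to reject H₀.
The data do not give significant evidence that the true slope on soil temperature is negative, holding the other predictors fixed.

t = 2.0714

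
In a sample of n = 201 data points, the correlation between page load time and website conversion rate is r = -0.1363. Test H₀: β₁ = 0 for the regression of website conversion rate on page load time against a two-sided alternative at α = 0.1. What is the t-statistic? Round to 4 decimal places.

t = r·√(n − 2)/√(1 − r²) = -0.1363·√199/√0.981422 = -1.9409.
df = n − 2 = 199.
Two-sided p ≈ 0.0537, which is < 0.1, so reject H₀.
There is evidence of a linear association between page load time and website conversion rate.

t = -1.9409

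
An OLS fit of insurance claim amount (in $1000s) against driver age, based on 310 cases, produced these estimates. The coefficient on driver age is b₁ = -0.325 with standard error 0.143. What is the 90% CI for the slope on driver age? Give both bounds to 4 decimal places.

(-0.5609, -0.0891)

df = n − 2 = 310 − 2 = 308.
t* = t_{0.05, 308} = 1.649816.
Margin = t* × SE = 1.649816 × 0.143 = 0.235924.
CI: -0.325 ± 0.235924 → (-0.5609, -0.0891).
With 90% confidence, each one-unit increase in driver age is associated with a change of between -0.5609 and -0.0891 $1000s in insurance claim amount.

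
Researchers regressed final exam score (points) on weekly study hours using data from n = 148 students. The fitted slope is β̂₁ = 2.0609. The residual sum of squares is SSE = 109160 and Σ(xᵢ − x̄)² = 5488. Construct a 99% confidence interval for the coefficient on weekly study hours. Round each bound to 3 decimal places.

MSE = SSE/(n − 2) = 109160/146 = 747.671.
SE(β̂₁) = √(MSE/Sₓₓ) = √(747.671/5488) = 0.369104.
df = n − 2 = 146.
t* = t_{0.005, 146} = 2.609923.
Margin = t* × SE = 2.609923 × 0.369104 = 0.96333.
CI: 2.0609 ± 0.96333 → (1.098, 3.024).
With 99% confidence, each one-unit increase in weekly study hours is associated with a change of between 1.098 and 3.024 points in final exam score.

(1.098, 3.024)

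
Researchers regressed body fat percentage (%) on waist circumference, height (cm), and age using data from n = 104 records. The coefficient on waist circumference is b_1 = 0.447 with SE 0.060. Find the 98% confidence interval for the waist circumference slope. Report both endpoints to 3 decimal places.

df = n − k − 1 = 104 − 3 − 1 = 100.
t* = t_{0.01, 100} = 2.364217.
Margin = t* × SE = 2.364217 × 0.060 = 0.14185.
CI: 0.447 ± 0.14185 → (0.305, 0.589).
With 98% confidence, each one-unit increase in waist circumference is associated with a change of between 0.305 and 0.589 % in body fat percentage, holding the other predictors fixed.

(0.305, 0.589)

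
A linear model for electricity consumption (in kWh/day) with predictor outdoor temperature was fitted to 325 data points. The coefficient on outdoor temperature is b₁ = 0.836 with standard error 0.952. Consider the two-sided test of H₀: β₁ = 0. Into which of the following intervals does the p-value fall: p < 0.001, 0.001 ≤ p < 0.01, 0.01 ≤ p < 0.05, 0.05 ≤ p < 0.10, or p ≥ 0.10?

t = 0.836 / 0.952 = 0.878.
df = n − 2 = 325 − 2 = 323.
Two-sided p = 2·P(T_{323} > |t|) ≈ 0.3805.
So p ≥ 0.10.

p ≥ 0.10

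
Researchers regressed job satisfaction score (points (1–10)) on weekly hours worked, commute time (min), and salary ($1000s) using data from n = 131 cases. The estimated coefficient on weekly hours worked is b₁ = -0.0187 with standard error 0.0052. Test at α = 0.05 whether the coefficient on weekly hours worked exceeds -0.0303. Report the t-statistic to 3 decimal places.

t = 2.231

H₀: β₁ = -0.0303 vs H₁: β₁ > -0.0303.
t = (b₁ − β₁⁰)/SE = (-0.0187 − (-0.0303)) / 0.0052 = 2.231.
df = n − k − 1 = 131 − 3 − 1 = 127.
One-sided p ≈ 0.0137, which is < 0.05, so reject H₀.
There is evidence that the true slope on weekly hours worked exceeds -0.0303 points (1–10) per unit, holding the other predictors fixed.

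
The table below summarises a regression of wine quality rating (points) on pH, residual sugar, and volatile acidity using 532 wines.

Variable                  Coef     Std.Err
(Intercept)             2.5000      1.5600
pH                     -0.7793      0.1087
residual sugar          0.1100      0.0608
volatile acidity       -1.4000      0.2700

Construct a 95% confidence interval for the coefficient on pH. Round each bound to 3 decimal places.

(-0.993, -0.566)

Read off: b = -0.7793, SE = 0.1087 for pH.
df = n − k − 1 = 532 − 3 − 1 = 528.
t* = t_{0.025, 528} = 1.964467.
Margin = t* × SE = 1.964467 × 0.1087 = 0.21354.
CI: -0.7793 ± 0.21354 → (-0.993, -0.566).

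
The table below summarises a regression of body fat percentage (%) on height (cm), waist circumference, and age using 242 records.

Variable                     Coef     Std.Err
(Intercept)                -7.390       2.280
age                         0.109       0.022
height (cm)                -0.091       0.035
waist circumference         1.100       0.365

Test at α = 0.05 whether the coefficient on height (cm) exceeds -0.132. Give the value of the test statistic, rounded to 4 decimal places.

t = 1.1714

Read off: b = -0.091, SE = 0.035 for height (cm).
H₀: β₁ = -0.132 vs H₁: β₁ > -0.132.
t = (-0.091 − (-0.132)) / 0.035 = 1.1714.
df = n − k − 1 = 242 − 3 − 1 = 238.
One-sided p ≈ 0.1213, which is ≥ 0.05, so fail to reject H₀.
The data do not give significant evidence that the true slope on height (cm) exceeds -0.132 % per unit, holding the other predictors fixed.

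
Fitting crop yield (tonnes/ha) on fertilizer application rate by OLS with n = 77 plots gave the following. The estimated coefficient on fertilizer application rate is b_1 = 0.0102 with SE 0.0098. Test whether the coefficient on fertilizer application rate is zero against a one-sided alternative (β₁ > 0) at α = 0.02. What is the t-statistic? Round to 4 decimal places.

t = 1.0408

H₀: β₁ = 0 vs H₁: β₁ > 0.
t = (b_1 − β₁⁰)/SE = 0.0102 / 0.0098 = 1.0408.
df = n − 2 = 77 − 2 = 75.
One-sided p ≈ 0.1507, which is ≥ 0.02, so fail to reject H₀.
The data do not give significant evidence that the true slope on fertilizer application rate is positive.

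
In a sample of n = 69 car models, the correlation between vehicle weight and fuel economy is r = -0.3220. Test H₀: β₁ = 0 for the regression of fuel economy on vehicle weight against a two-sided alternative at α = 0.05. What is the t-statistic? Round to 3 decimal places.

t = -2.784

t = r·√(n − 2)/√(1 − r²) = -0.3220·√67/√0.896316 = -2.784.
df = n − 2 = 67.
Two-sided p ≈ 0.0070, which is < 0.05, so reject H₀.
There is evidence of a linear association between vehicle weight and fuel economy.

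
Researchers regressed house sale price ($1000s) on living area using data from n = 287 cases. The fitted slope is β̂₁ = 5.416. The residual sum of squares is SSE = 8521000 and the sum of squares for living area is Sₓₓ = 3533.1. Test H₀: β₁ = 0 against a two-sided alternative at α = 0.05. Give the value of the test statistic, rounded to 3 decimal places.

t = 1.862

MSE = SSE/(n − 2) = 8521000/285 = 29898.2.
SE(β̂₁) = √(MSE/Sₓₓ) = √(29898.2/3533.1) = 2.90901.
t = 5.416 / 2.90901 = 1.862.
df = n − 2 = 285.
Two-sided p ≈ 0.0637, which is ≥ 0.05, so fail to reject H₀.
The data do not give significant evidence of an association between living area and house sale price.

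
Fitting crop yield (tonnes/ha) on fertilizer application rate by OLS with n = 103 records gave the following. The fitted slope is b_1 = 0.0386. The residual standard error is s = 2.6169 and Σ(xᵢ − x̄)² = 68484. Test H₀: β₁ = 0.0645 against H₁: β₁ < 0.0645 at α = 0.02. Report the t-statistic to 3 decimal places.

t = -2.590

SE(b_1) = s/√Sₓₓ = 2.6169/√68484 = 0.00999983.
t = (0.0386 − 0.0645) / 0.00999983 = -2.590.
df = n − 2 = 101.
One-sided p ≈ 0.0055, which is < 0.02, so reject H₀.
There is evidence that the true slope on fertilizer application rate is below 0.0645 tonnes/ha per unit.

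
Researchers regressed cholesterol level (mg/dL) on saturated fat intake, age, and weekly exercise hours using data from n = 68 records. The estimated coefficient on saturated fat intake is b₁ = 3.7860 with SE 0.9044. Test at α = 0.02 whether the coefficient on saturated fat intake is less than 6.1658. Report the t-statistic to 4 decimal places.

H₀: β₁ = 6.1658 vs H₁: β₁ < 6.1658.
t = (b₁ − β₁⁰)/SE = (3.7860 − 6.1658) / 0.9044 = -2.6314.
df = n − k − 1 = 68 − 3 − 1 = 64.
One-sided p ≈ 0.0053, which is < 0.02, so reject H₀.
There is evidence that the true slope on saturated fat intake is below 6.1658 mg/dL per unit, holding the other predictors fixed.

t = -2.6314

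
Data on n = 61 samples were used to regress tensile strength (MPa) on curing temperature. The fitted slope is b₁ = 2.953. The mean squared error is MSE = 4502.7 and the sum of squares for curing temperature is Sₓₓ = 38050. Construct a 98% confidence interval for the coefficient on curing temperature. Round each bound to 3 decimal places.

(2.130, 3.776)

SE(b₁) = √(MSE/Sₓₓ) = √(4502.7/38050) = 0.344001.
df = n − 2 = 59.
t* = t_{0.01, 59} = 2.391229.
Margin = t* × SE = 2.391229 × 0.344001 = 0.82258.
CI: 2.953 ± 0.82258 → (2.130, 3.776).
With 98% confidence, each one-unit increase in curing temperature is associated with a change of between 2.130 and 3.776 MPa in tensile strength.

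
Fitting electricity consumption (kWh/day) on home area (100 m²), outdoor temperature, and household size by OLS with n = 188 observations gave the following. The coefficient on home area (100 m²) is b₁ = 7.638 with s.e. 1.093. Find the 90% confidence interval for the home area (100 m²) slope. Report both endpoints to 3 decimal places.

(5.831, 9.445)

df = n − k − 1 = 188 − 3 − 1 = 184.
t* = t_{0.05, 184} = 1.653177.
Margin = t* × SE = 1.653177 × 1.093 = 1.80692.
CI: 7.638 ± 1.80692 → (5.831, 9.445).
With 90% confidence, each one-unit increase in home area (100 m²) is associated with a change of between 5.831 and 9.445 kWh/day in electricity consumption, holding the other predictors fixed.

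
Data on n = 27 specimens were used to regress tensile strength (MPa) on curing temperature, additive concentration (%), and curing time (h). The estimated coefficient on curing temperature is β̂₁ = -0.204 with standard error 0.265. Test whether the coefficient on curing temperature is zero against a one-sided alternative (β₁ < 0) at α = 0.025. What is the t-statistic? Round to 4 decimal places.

t = -0.7698

H₀: β₁ = 0 vs H₁: β₁ < 0.
t = (β̂₁ − β₁⁰)/SE = -0.204 / 0.265 = -0.7698.
df = n − k − 1 = 27 − 3 − 1 = 23.
One-sided p ≈ 0.2246, which is ≥ 0.025, so fail to reject H₀.
The data do not give significant evidence that the true slope on curing temperature is negative, holding the other predictors fixed.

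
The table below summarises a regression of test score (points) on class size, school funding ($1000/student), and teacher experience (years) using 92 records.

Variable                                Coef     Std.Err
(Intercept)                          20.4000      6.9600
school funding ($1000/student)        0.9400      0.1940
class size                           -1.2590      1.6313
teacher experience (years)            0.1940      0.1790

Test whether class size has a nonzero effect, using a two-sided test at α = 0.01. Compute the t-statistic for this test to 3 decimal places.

t = -0.772

Read off: b = -1.2590, SE = 1.6313 for class size.
H₀: β₁ = 0 vs H₁: β₁ ≠ 0.
t = -1.2590 / 1.6313 = -0.772.
df = n − k − 1 = 92 − 3 − 1 = 88.
Two-sided p ≈ 0.4423, which is ≥ 0.01, so fail to reject H₀.
The data do not give significant evidence of an association between class size and test score, after adjusting for the other predictors.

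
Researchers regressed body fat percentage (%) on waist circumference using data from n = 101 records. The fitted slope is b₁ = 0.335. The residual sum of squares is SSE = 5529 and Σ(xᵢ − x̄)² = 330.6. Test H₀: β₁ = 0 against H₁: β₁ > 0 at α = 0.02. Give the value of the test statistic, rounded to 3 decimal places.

MSE = SSE/(n − 2) = 5529/99 = 55.8485.
SE(b₁) = √(MSE/Sₓₓ) = √(55.8485/330.6) = 0.411012.
t = 0.335 / 0.411012 = 0.815.
df = n − 2 = 99.
One-sided p ≈ 0.2085, which is ≥ 0.02, so fail to reject H₀.
The data do not give significant evidence that the true slope on waist circumference is positive.

t = 0.815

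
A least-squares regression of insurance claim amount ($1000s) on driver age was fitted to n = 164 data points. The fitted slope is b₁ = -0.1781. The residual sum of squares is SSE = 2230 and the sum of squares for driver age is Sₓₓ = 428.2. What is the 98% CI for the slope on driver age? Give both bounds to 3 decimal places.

(-0.599, 0.243)

MSE = SSE/(n − 2) = 2230/162 = 13.7654.
SE(b₁) = √(MSE/Sₓₓ) = √(13.7654/428.2) = 0.179296.
df = n − 2 = 162.
t* = t_{0.01, 162} = 2.349586.
Margin = t* × SE = 2.349586 × 0.179296 = 0.42127.
CI: -0.1781 ± 0.42127 → (-0.599, 0.243).
With 98% confidence, each one-unit increase in driver age is associated with a change of between -0.599 and 0.243 $1000s in insurance claim amount.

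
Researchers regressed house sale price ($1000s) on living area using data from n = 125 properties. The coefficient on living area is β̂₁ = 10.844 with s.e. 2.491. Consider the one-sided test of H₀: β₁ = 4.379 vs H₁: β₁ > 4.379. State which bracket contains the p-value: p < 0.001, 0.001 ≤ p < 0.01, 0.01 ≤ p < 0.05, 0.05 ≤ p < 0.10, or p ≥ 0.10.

0.001 ≤ p < 0.01

t = (10.844 − 4.379) / 2.491 = 2.595.
df = n − 2 = 125 − 2 = 123.
One-sided p = P(T_{123} > t) ≈ 0.0053.
So 0.001 ≤ p < 0.01.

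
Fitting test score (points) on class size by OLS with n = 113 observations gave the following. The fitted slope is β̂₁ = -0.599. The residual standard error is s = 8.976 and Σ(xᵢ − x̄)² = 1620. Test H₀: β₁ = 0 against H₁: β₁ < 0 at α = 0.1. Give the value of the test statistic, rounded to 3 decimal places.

SE(β̂₁) = s/√Sₓₓ = 8.976/√1620 = 0.223011.
t = -0.599 / 0.223011 = -2.686.
df = n − 2 = 111.
One-sided p ≈ 0.0042, which is < 0.1, so reject H₀.
There is evidence that the true slope on class size is negative.

t = -2.686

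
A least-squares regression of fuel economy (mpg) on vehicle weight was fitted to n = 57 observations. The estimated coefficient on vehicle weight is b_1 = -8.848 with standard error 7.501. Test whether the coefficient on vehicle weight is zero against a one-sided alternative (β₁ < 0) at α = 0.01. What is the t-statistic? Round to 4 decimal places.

t = -1.1796

H₀: β₁ = 0 vs H₁: β₁ < 0.
t = (b_1 − β₁⁰)/SE = -8.848 / 7.501 = -1.1796.
df = n − 2 = 57 − 2 = 55.
One-sided p ≈ 0.1216, which is ≥ 0.01, so fail to reject H₀.
The data do not give significant evidence that the true slope on vehicle weight is negative.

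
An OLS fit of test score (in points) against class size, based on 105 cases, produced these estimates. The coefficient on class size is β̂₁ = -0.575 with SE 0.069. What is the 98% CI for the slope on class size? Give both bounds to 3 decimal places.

(-0.738, -0.412)

df = n − 2 = 105 − 2 = 103.
t* = t_{0.01, 103} = 2.363098.
Margin = t* × SE = 2.363098 × 0.069 = 0.16305.
CI: -0.575 ± 0.16305 → (-0.738, -0.412).
With 98% confidence, each one-unit increase in class size is associated with a change of between -0.738 and -0.412 points in test score.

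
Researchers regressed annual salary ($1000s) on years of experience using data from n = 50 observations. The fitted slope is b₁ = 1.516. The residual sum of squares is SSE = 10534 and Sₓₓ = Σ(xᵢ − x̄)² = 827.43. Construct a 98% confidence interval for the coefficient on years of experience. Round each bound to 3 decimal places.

MSE = SSE/(n − 2) = 10534/48 = 219.458.
SE(b₁) = √(MSE/Sₓₓ) = √(219.458/827.43) = 0.515004.
df = n − 2 = 48.
t* = t_{0.01, 48} = 2.406581.
Margin = t* × SE = 2.406581 × 0.515004 = 1.23940.
CI: 1.516 ± 1.23940 → (0.277, 2.755).
With 98% confidence, each one-unit increase in years of experience is associated with a change of between 0.277 and 2.755 $1000s in annual salary.

(0.277, 2.755)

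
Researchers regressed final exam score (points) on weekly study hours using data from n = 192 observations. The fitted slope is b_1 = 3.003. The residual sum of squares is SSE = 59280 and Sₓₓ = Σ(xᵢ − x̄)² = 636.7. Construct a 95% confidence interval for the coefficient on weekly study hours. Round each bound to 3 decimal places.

(1.622, 4.384)

MSE = SSE/(n − 2) = 59280/190 = 312.
SE(b_1) = √(MSE/Sₓₓ) = √(312/636.7) = 0.700019.
df = n − 2 = 190.
t* = t_{0.025, 190} = 1.972528.
Margin = t* × SE = 1.972528 × 0.700019 = 1.38081.
CI: 3.003 ± 1.38081 → (1.622, 4.384).
With 95% confidence, each one-unit increase in weekly study hours is associated with a change of between 1.622 and 4.384 points in final exam score.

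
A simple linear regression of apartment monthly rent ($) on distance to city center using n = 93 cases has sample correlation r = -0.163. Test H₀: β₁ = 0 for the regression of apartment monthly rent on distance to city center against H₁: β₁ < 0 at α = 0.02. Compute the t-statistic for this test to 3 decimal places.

t = r·√(n − 2)/√(1 − r²) = -0.163·√91/√0.973431 = -1.576.
df = n − 2 = 91.
One-sided p ≈ 0.0592, which is ≥ 0.02, so fail to reject H₀.
The data do not give significant evidence of a linear association between distance to city center and apartment monthly rent.

t = -1.576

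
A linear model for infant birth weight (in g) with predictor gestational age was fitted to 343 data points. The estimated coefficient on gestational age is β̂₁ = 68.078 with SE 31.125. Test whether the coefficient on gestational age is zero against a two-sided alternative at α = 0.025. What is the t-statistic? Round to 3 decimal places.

H₀: β₁ = 0 vs H₁: β₁ ≠ 0.
t = (β̂₁ − β₁⁰)/SE = 68.078 / 31.125 = 2.187.
df = n − 2 = 343 − 2 = 341.
Two-sided p ≈ 0.0294, which is ≥ 0.025, so fail to reject H₀.
The data do not give significant evidence of an association between gestational age and infant birth weight.

t = 2.187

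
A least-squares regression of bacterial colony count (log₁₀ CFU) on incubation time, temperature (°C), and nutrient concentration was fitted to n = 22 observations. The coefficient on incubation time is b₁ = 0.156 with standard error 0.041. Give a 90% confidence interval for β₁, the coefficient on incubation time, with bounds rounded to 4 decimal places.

df = n − k − 1 = 22 − 3 − 1 = 18.
t* = t_{0.05, 18} = 1.734064.
Margin = t* × SE = 1.734064 × 0.041 = 0.071097.
CI: 0.156 ± 0.071097 → (0.0849, 0.2271).
With 90% confidence, each one-unit increase in incubation time is associated with a change of between 0.0849 and 0.2271 log₁₀ CFU in bacterial colony count, holding the other predictors fixed.

(0.0849, 0.2271)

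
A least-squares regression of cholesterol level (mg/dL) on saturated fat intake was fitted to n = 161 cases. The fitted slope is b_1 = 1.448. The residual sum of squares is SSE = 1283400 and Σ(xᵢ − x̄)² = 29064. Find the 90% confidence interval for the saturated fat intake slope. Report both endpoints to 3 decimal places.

MSE = SSE/(n − 2) = 1283400/159 = 8071.7.
SE(b_1) = √(MSE/Sₓₓ) = √(8071.7/29064) = 0.526993.
df = n − 2 = 159.
t* = t_{0.05, 159} = 1.654494.
Margin = t* × SE = 1.654494 × 0.526993 = 0.87191.
CI: 1.448 ± 0.87191 → (0.576, 2.320).
With 90% confidence, each one-unit increase in saturated fat intake is associated with a change of between 0.576 and 2.320 mg/dL in cholesterol level.

(0.576, 2.320)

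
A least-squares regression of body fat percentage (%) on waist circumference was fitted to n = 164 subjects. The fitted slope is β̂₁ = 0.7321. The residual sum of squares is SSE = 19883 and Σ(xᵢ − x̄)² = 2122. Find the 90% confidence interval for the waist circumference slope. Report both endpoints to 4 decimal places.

MSE = SSE/(n − 2) = 19883/162 = 122.735.
SE(β̂₁) = √(MSE/Sₓₓ) = √(122.735/2122) = 0.240498.
df = n − 2 = 162.
t* = t_{0.05, 162} = 1.654314.
Margin = t* × SE = 1.654314 × 0.240498 = 0.397859.
CI: 0.7321 ± 0.397859 → (0.3342, 1.1300).
With 90% confidence, each one-unit increase in waist circumference is associated with a change of between 0.3342 and 1.1300 % in body fat percentage.

(0.3342, 1.1300)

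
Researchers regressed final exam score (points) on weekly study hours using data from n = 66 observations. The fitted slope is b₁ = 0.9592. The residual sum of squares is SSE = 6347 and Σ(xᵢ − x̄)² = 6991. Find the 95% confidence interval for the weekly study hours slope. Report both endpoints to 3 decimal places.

MSE = SSE/(n − 2) = 6347/64 = 99.1719.
SE(b₁) = √(MSE/Sₓₓ) = √(99.1719/6991) = 0.119104.
df = n − 2 = 64.
t* = t_{0.025, 64} = 1.99773.
Margin = t* × SE = 1.99773 × 0.119104 = 0.23794.
CI: 0.9592 ± 0.23794 → (0.721, 1.197).
With 95% confidence, each one-unit increase in weekly study hours is associated with a change of between 0.721 and 1.197 points in final exam score.

(0.721, 1.197)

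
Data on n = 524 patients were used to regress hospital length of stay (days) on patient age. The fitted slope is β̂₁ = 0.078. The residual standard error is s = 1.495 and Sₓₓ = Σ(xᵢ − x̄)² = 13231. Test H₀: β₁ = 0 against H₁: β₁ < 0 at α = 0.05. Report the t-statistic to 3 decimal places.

SE(β̂₁) = s/√Sₓₓ = 1.495/√13231 = 0.0129971.
t = 0.078 / 0.0129971 = 6.001.
df = n − 2 = 522.
One-sided p ≈ 1.0000, which is ≥ 0.05, so fail to reject H₀.
The data do not give significant evidence that the true slope on patient age is negative.

t = 6.001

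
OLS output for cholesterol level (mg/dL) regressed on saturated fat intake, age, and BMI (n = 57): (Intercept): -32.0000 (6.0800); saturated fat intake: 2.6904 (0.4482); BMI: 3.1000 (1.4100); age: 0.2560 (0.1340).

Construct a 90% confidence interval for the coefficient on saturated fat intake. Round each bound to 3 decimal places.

Read off: b = 2.6904, SE = 0.4482 for saturated fat intake.
df = n − k − 1 = 57 − 3 − 1 = 53.
t* = t_{0.05, 53} = 1.674116.
Margin = t* × SE = 1.674116 × 0.4482 = 0.75034.
CI: 2.6904 ± 0.75034 → (1.940, 3.441).

(1.940, 3.441)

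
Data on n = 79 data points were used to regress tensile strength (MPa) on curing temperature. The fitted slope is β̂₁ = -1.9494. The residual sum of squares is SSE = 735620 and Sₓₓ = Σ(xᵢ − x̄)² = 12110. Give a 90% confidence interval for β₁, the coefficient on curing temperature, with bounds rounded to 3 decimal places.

(-3.428, -0.471)

MSE = SSE/(n − 2) = 735620/77 = 9553.51.
SE(β̂₁) = √(MSE/Sₓₓ) = √(9553.51/12110) = 0.888197.
df = n − 2 = 77.
t* = t_{0.05, 77} = 1.664885.
Margin = t* × SE = 1.664885 × 0.888197 = 1.47875.
CI: -1.9494 ± 1.47875 → (-3.428, -0.471).
With 90% confidence, each one-unit increase in curing temperature is associated with a change of between -3.428 and -0.471 MPa in tensile strength.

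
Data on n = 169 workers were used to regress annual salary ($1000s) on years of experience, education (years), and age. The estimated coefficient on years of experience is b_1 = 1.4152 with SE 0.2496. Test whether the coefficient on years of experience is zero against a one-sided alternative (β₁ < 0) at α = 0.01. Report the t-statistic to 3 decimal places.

t = 5.670

H₀: β₁ = 0 vs H₁: β₁ < 0.
t = (b_1 − β₁⁰)/SE = 1.4152 / 0.2496 = 5.670.
df = n − k − 1 = 169 − 3 − 1 = 165.
One-sided p ≈ 1.0000, which is ≥ 0.01, so fail to reject H₀.
The data do not give significant evidence that the true slope on years of experience is negative, holding the other predictors fixed.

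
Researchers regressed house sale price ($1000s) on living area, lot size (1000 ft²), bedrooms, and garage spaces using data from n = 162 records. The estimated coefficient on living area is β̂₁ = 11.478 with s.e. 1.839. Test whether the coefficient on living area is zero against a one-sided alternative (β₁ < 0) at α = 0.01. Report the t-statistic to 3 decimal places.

H₀: β₁ = 0 vs H₁: β₁ < 0.
t = (β̂₁ − β₁⁰)/SE = 11.478 / 1.839 = 6.241.
df = n − k − 1 = 162 − 4 − 1 = 157.
One-sided p ≈ 1.0000, which is ≥ 0.01, so fail to reject H₀.
The data do not give significant evidence that the true slope on living area is negative, holding the other predictors fixed.

t = 6.241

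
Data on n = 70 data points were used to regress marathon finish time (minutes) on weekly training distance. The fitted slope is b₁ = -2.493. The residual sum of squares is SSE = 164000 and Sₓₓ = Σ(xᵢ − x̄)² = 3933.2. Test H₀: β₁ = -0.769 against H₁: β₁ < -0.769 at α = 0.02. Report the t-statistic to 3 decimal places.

t = -2.202

MSE = SSE/(n − 2) = 164000/68 = 2411.76.
SE(b₁) = √(MSE/Sₓₓ) = √(2411.76/3933.2) = 0.783059.
t = (-2.493 − (-0.769)) / 0.783059 = -2.202.
df = n − 2 = 68.
One-sided p ≈ 0.0155, which is < 0.02, so reject H₀.
There is evidence that the true slope on weekly training distance is below -0.769 minutes per unit.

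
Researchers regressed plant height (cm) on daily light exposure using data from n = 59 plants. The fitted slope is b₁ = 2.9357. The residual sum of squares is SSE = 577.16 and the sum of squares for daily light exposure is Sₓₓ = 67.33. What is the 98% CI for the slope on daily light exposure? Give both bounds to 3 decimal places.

MSE = SSE/(n − 2) = 577.16/57 = 10.1256.
SE(b₁) = √(MSE/Sₓₓ) = √(10.1256/67.33) = 0.387799.
df = n − 2 = 57.
t* = t_{0.01, 57} = 2.393568.
Margin = t* × SE = 2.393568 × 0.387799 = 0.92822.
CI: 2.9357 ± 0.92822 → (2.007, 3.864).
With 98% confidence, each one-unit increase in daily light exposure is associated with a change of between 2.007 and 3.864 cm in plant height.

(2.007, 3.864)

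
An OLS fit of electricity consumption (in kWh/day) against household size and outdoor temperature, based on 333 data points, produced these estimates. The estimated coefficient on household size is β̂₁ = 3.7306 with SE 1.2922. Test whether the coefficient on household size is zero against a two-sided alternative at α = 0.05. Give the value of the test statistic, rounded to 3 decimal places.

t = 2.887

H₀: β₁ = 0 vs H₁: β₁ ≠ 0.
t = (β̂₁ − β₁⁰)/SE = 3.7306 / 1.2922 = 2.887.
df = n − k − 1 = 333 − 2 − 1 = 330.
Two-sided p ≈ 0.0041, which is < 0.05, so reject H₀.
There is evidence that household size is associated with electricity consumption, holding the other predictors fixed.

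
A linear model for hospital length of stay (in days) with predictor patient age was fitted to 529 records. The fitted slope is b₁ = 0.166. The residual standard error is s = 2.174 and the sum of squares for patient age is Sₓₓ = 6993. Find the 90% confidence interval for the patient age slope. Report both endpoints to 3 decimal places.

SE(b₁) = s/√Sₓₓ = 2.174/√6993 = 0.0259973.
df = n − 2 = 527.
t* = t_{0.05, 527} = 1.64775.
Margin = t* × SE = 1.64775 × 0.0259973 = 0.04284.
CI: 0.166 ± 0.04284 → (0.123, 0.209).
With 90% confidence, each one-unit increase in patient age is associated with a change of between 0.123 and 0.209 days in hospital length of stay.

(0.123, 0.209)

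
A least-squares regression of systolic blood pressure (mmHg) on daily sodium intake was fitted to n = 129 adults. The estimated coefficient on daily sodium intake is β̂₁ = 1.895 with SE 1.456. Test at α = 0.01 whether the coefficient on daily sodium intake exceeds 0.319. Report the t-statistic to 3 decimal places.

H₀: β₁ = 0.319 vs H₁: β₁ > 0.319.
t = (β̂₁ − β₁⁰)/SE = (1.895 − 0.319) / 1.456 = 1.082.
df = n − 2 = 129 − 2 = 127.
One-sided p ≈ 0.1406, which is ≥ 0.01, so fail to reject H₀.
The data do not give significant evidence that the true slope on daily sodium intake exceeds 0.319 mmHg per unit.

t = 1.082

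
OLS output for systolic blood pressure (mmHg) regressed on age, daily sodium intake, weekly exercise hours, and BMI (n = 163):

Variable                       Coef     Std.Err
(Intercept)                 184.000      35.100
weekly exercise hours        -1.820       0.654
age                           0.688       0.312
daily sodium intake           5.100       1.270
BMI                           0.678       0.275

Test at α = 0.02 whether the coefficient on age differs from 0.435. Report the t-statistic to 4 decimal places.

t = 0.8109

Read off: b = 0.688, SE = 0.312 for age.
H₀: β₁ = 0.435 vs H₁: β₁ ≠ 0.435.
t = (0.688 − 0.435) / 0.312 = 0.8109.
df = n − k − 1 = 163 − 4 − 1 = 158.
Two-sided p ≈ 0.4186, which is ≥ 0.02, so fail to reject H₀.
The data are consistent with a true slope of 0.435 mmHg per unit of age, holding the other predictors fixed.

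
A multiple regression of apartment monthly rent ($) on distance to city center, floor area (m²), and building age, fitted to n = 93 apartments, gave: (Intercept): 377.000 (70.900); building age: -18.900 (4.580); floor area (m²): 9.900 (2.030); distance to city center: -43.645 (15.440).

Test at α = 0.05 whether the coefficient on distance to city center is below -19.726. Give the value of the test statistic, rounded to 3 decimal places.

t = -1.549

Read off: b = -43.645, SE = 15.440 for distance to city center.
H₀: β₁ = -19.726 vs H₁: β₁ < -19.726.
t = (-43.645 − (-19.726)) / 15.440 = -1.549.
df = n − k − 1 = 93 − 3 − 1 = 89.
One-sided p ≈ 0.0624, which is ≥ 0.05, so fail to reject H₀.
The data do not give significant evidence that the true slope on distance to city center is below -19.726 $ per unit, holding the other predictors fixed.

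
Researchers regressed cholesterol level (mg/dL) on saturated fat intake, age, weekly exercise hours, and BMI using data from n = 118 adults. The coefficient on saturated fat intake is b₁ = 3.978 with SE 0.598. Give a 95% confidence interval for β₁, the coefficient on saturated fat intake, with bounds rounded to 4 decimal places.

(2.7933, 5.1627)

df = n − k − 1 = 118 − 4 − 1 = 113.
t* = t_{0.025, 113} = 1.98118.
Margin = t* × SE = 1.98118 × 0.598 = 1.184746.
CI: 3.978 ± 1.184746 → (2.7933, 5.1627).
With 95% confidence, each one-unit increase in saturated fat intake is associated with a change of between 2.7933 and 5.1627 mg/dL in cholesterol level, holding the other predictors fixed.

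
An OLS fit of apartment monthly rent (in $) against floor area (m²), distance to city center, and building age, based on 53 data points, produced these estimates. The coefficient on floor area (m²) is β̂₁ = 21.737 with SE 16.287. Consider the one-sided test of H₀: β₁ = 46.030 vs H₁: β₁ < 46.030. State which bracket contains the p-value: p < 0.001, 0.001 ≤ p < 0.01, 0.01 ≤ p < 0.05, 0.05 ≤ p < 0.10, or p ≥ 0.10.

t = (21.737 − 46.030) / 16.287 = -1.492.
df = n − k − 1 = 53 − 3 − 1 = 49.
One-sided p = P(T_{49} < t) ≈ 0.0711.
So 0.05 ≤ p < 0.10.

0.05 ≤ p < 0.10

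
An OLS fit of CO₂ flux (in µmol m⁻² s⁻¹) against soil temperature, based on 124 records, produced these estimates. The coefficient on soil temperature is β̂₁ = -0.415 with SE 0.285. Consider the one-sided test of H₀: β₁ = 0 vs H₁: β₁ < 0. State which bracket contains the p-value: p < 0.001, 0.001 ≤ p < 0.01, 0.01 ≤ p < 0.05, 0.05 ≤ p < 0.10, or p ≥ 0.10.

t = -0.415 / 0.285 = -1.456.
df = n − 2 = 124 − 2 = 122.
One-sided p = P(T_{122} < t) ≈ 0.0740.
So 0.05 ≤ p < 0.10.

0.05 ≤ p < 0.10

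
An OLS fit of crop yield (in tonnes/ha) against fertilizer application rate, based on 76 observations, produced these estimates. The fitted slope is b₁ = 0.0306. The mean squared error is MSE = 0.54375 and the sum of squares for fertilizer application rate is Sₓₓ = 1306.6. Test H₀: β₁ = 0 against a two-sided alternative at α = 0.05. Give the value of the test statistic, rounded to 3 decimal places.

SE(b₁) = √(MSE/Sₓₓ) = √(0.54375/1306.6) = 0.0203999.
t = 0.0306 / 0.0203999 = 1.500.
df = n − 2 = 74.
Two-sided p ≈ 0.1379, which is ≥ 0.05, so fail to reject H₀.
The data do not give significant evidence of an association between fertilizer application rate and crop yield.

t = 1.500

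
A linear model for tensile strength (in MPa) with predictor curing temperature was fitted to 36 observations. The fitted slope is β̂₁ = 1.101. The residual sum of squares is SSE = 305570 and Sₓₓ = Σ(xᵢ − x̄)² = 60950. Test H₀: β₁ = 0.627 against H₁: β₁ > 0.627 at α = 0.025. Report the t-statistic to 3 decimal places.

t = 1.234

MSE = SSE/(n − 2) = 305570/34 = 8987.35.
SE(β̂₁) = √(MSE/Sₓₓ) = √(8987.35/60950) = 0.383998.
t = (1.101 − 0.627) / 0.383998 = 1.234.
df = n − 2 = 34.
One-sided p ≈ 0.1128, which is ≥ 0.025, so fail to reject H₀.
The data do not give significant evidence that the true slope on curing temperature exceeds 0.627 MPa per unit.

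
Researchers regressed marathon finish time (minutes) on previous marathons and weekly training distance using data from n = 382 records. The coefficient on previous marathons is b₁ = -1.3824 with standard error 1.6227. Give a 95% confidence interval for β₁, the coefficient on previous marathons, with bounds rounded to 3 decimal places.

(-4.573, 1.808)

df = n − k − 1 = 382 − 2 − 1 = 379.
t* = t_{0.025, 379} = 1.966243.
Margin = t* × SE = 1.966243 × 1.6227 = 3.19062.
CI: -1.3824 ± 3.19062 → (-4.573, 1.808).
With 95% confidence, each one-unit increase in previous marathons is associated with a change of between -4.573 and 1.808 minutes in marathon finish time, holding the other predictors fixed.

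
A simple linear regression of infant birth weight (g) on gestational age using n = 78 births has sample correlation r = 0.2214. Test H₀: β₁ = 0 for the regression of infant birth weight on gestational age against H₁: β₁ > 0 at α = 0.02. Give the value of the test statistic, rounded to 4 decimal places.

t = r·√(n − 2)/√(1 − r²) = 0.2214·√76/√0.950982 = 1.9792.
df = n − 2 = 76.
One-sided p ≈ 0.0257, which is ≥ 0.02, so fail to reject H₀.
The data do not give significant evidence of a linear association between gestational age and infant birth weight.

t = 1.9792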